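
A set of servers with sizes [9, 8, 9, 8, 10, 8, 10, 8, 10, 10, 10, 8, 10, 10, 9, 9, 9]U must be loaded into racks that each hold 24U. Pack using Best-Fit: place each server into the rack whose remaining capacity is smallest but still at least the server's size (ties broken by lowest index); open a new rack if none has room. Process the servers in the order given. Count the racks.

rack 1: place 9U, 15U left
rack 1: place 8U, 7U left
rack 2: place 9U, 15U left
rack 2: place 8U, 7U left
rack 3: place 10U, 14U left
rack 3: place 8U, 6U left
rack 4: place 10U, 14U left
rack 4: place 8U, 6U left
rack 5: place 10U, 14U left
rack 5: place 10U, 4U left
rack 6: place 10U, 14U left
rack 6: place 8U, 6U left
rack 7: place 10U, 14U left
rack 7: place 10U, 4U left
rack 8: place 9U, 15U left
rack 8: place 9U, 6U left
rack 9: place 9U, 15U left

9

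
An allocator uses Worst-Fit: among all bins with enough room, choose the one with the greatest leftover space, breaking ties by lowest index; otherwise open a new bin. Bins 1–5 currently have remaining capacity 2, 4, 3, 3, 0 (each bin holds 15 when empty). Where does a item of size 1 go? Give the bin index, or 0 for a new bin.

2

Bins with room: bin 1 (2), bin 2 (4), bin 3 (3), bin 4 (3).
Most room is bin 2 with 4 free.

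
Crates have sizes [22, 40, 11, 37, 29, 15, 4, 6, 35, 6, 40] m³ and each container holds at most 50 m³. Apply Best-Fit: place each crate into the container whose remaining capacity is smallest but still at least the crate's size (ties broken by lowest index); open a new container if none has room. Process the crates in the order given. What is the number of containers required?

6 containers

container 1: place 22 m³, 28 m³ left
container 2: place 40 m³, 10 m³ left
container 1: place 11 m³, 17 m³ left
container 3: place 37 m³, 13 m³ left
container 4: place 29 m³, 21 m³ left
container 1: place 15 m³, 2 m³ left
container 2: place 4 m³, 6 m³ left
container 2: place 6 m³, 0 m³ left
container 5: place 35 m³, 15 m³ left
container 3: place 6 m³, 7 m³ left
container 6: place 40 m³, 10 m³ left
Final containers: [22,11,15] [40,4,6] [37,6] [29] [35] [40].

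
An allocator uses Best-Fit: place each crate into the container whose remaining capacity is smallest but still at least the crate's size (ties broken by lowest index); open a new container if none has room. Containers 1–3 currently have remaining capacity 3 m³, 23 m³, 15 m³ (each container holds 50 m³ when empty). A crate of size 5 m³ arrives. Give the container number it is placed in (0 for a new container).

3

Containers with room: container 2 (23 m³), container 3 (15 m³).
Tightest fit is container 3 with 15 m³ free.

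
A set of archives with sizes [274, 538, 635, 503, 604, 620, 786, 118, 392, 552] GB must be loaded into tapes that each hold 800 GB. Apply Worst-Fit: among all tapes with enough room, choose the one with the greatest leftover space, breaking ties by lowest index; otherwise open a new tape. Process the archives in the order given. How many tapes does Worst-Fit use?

8

tape 1: place 274 GB, 526 GB left
tape 2: place 538 GB, 262 GB left
tape 3: place 635 GB, 165 GB left
tape 1: place 503 GB, 23 GB left
tape 4: place 604 GB, 196 GB left
tape 5: place 620 GB, 180 GB left
tape 6: place 786 GB, 14 GB left
tape 2: place 118 GB, 144 GB left
tape 7: place 392 GB, 408 GB left
tape 8: place 552 GB, 248 GB left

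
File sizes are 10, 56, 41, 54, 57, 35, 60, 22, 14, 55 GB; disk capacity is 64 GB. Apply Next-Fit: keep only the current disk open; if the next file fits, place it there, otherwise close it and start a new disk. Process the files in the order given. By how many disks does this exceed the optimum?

2

Next-Fit: [10] [56] [41] [54] [57] [35] [60] [22,14] [55] → 9 disks.
Total size 404 GB; any packing needs at least ⌈404/64⌉ = 7 disks.
An optimal packing achieves that bound: [60] [57] [56] [55] [54,10] [41,22] [35,14] → 7 disks.
Excess: 9 − 7 = 2.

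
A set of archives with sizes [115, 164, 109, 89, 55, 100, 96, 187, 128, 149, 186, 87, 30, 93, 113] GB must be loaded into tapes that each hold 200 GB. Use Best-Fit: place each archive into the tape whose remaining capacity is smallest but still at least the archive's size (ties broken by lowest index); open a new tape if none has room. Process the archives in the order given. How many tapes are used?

115 GB → tape 1 (remaining 85 GB)
164 GB → tape 2 (remaining 36 GB)
109 GB → tape 3 (remaining 91 GB)
89 GB → tape 3 (remaining 2 GB)
55 GB → tape 1 (remaining 30 GB)
100 GB → tape 4 (remaining 100 GB)
96 GB → tape 4 (remaining 4 GB)
187 GB → tape 5 (remaining 13 GB)
128 GB → tape 6 (remaining 72 GB)
149 GB → tape 7 (remaining 51 GB)
186 GB → tape 8 (remaining 14 GB)
87 GB → tape 9 (remaining 113 GB)
30 GB → tape 1 (remaining 0 GB)
93 GB → tape 9 (remaining 20 GB)
113 GB → tape 10 (remaining 87 GB)

10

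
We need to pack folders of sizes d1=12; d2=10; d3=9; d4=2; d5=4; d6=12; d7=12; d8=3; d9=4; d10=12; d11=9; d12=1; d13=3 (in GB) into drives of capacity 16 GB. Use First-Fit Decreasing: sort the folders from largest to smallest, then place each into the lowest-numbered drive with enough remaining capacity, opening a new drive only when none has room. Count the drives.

Sorted descending: 12, 12, 12, 12, 10, 9, 9, 4, 4, 3, 3, 2, 1.
Put 12 GB in drive 1; 4 GB remain.
Put 12 GB in drive 2; 4 GB remain.
Put 12 GB in drive 3; 4 GB remain.
Put 12 GB in drive 4; 4 GB remain.
Put 10 GB in drive 5; 6 GB remain.
Put 9 GB in drive 6; 7 GB remain.
Put 9 GB in drive 7; 7 GB remain.
Put 4 GB in drive 1; 0 GB remain.
Put 4 GB in drive 2; 0 GB remain.
Put 3 GB in drive 3; 1 GB remain.
Put 3 GB in drive 4; 1 GB remain.
Put 2 GB in drive 5; 4 GB remain.
Put 1 GB in drive 3; 0 GB remain.
Final drives: [12,4] [12,4] [12,3,1] [12,3] [10,2] [9] [9].

7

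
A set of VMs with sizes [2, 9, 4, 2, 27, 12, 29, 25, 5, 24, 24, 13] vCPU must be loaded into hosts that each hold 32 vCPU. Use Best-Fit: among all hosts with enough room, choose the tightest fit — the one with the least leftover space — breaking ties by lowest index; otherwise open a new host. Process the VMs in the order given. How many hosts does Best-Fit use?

host 1: place 2 vCPU, 30 vCPU left
host 1: place 9 vCPU, 21 vCPU left
host 1: place 4 vCPU, 17 vCPU left
host 1: place 2 vCPU, 15 vCPU left
host 2: place 27 vCPU, 5 vCPU left
host 1: place 12 vCPU, 3 vCPU left
host 3: place 29 vCPU, 3 vCPU left
host 4: place 25 vCPU, 7 vCPU left
host 2: place 5 vCPU, 0 vCPU left
host 5: place 24 vCPU, 8 vCPU left
host 6: place 24 vCPU, 8 vCPU left
host 7: place 13 vCPU, 19 vCPU left

7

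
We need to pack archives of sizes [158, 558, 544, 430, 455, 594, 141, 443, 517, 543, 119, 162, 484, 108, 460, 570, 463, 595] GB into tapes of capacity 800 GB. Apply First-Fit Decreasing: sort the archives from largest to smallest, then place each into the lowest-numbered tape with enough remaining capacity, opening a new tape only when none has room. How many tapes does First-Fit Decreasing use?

Sorted descending: 595, 594, 570, 558, 544, 543, 517, 484, 463, 460, 455, 443, 430, 162, 158, 141, 119, 108.
595 GB → tape 1 (remaining 205 GB)
594 GB → tape 2 (remaining 206 GB)
570 GB → tape 3 (remaining 230 GB)
558 GB → tape 4 (remaining 242 GB)
544 GB → tape 5 (remaining 256 GB)
543 GB → tape 6 (remaining 257 GB)
517 GB → tape 7 (remaining 283 GB)
484 GB → tape 8 (remaining 316 GB)
463 GB → tape 9 (remaining 337 GB)
460 GB → tape 10 (remaining 340 GB)
455 GB → tape 11 (remaining 345 GB)
443 GB → tape 12 (remaining 357 GB)
430 GB → tape 13 (remaining 370 GB)
162 GB → tape 1 (remaining 43 GB)
158 GB → tape 2 (remaining 48 GB)
141 GB → tape 3 (remaining 89 GB)
119 GB → tape 4 (remaining 123 GB)
108 GB → tape 4 (remaining 15 GB)

13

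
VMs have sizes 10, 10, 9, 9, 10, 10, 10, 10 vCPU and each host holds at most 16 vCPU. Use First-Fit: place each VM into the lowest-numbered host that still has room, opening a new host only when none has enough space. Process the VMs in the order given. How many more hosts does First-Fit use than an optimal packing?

0

First-Fit: [10] [10] [9] [9] [10] [10] [10] [10] → 8 hosts.
8 VMs exceed 8 vCPU (half the capacity), and no two of those can share a host, so at least 8 hosts are needed.
So 8 is already optimal.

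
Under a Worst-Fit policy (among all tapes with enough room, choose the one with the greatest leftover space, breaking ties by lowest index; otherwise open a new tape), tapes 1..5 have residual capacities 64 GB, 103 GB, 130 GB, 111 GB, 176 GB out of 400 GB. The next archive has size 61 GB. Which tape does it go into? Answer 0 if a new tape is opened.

Tapes with room: tape 1 (64 GB), tape 2 (103 GB), tape 3 (130 GB), tape 4 (111 GB), tape 5 (176 GB).
Most room is tape 5 with 176 GB free.

5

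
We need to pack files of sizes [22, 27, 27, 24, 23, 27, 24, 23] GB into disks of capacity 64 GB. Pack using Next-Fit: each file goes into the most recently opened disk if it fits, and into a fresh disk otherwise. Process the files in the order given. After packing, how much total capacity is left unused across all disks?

disk 1: place 22 GB, 42 GB left
disk 1: place 27 GB, 15 GB left
disk 2: place 27 GB, 37 GB left
disk 2: place 24 GB, 13 GB left
disk 3: place 23 GB, 41 GB left
disk 3: place 27 GB, 14 GB left
disk 4: place 24 GB, 40 GB left
disk 4: place 23 GB, 17 GB left
4 disks × 64 GB = 256 GB; used 197 GB; unused 59 GB.

59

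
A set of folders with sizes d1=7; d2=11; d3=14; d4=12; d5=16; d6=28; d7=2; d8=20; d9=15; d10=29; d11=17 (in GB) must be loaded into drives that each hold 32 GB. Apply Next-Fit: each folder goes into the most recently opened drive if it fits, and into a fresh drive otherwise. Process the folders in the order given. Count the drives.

drive 1: place d1 (7 GB), 25 GB left
drive 1: place d2 (11 GB), 14 GB left
drive 1: place d3 (14 GB), 0 GB left
drive 2: place d4 (12 GB), 20 GB left
drive 2: place d5 (16 GB), 4 GB left
drive 3: place d6 (28 GB), 4 GB left
drive 3: place d7 (2 GB), 2 GB left
drive 4: place d8 (20 GB), 12 GB left
drive 5: place d9 (15 GB), 17 GB left
drive 6: place d10 (29 GB), 3 GB left
drive 7: place d11 (17 GB), 15 GB left

7 drives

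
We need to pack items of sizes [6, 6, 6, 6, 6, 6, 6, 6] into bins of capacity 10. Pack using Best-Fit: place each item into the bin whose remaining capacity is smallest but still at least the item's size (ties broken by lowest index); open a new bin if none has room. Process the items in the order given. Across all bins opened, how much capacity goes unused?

32

Put 6 in bin 1; 4 remain.
Put 6 in bin 2; 4 remain.
Put 6 in bin 3; 4 remain.
Put 6 in bin 4; 4 remain.
Put 6 in bin 5; 4 remain.
Put 6 in bin 6; 4 remain.
Put 6 in bin 7; 4 remain.
Put 6 in bin 8; 4 remain.
8 bins × 10 = 80; used 48; unused 32.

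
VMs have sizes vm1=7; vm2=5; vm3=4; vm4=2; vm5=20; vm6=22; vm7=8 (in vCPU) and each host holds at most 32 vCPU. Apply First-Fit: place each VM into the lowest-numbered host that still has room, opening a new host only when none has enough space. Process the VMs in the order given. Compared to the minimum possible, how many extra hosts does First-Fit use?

0

First-Fit: [7,5,4,2,8] [20] [22] → 3 hosts.
Total size 68 vCPU; any packing needs at least ⌈68/32⌉ = 3 hosts.
So 3 is already optimal.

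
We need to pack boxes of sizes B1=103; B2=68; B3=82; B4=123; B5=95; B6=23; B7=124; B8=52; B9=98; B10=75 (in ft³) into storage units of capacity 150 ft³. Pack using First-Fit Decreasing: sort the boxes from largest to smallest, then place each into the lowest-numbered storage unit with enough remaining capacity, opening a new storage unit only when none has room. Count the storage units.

7

Sorted descending: 124, 123, 103, 98, 95, 82, 75, 68, 52, 23.
storage unit 1: place 124 ft³, 26 ft³ left
storage unit 2: place 123 ft³, 27 ft³ left
storage unit 3: place 103 ft³, 47 ft³ left
storage unit 4: place 98 ft³, 52 ft³ left
storage unit 5: place 95 ft³, 55 ft³ left
storage unit 6: place 82 ft³, 68 ft³ left
storage unit 7: place 75 ft³, 75 ft³ left
storage unit 6: place 68 ft³, 0 ft³ left
storage unit 4: place 52 ft³, 0 ft³ left
storage unit 1: place 23 ft³, 3 ft³ left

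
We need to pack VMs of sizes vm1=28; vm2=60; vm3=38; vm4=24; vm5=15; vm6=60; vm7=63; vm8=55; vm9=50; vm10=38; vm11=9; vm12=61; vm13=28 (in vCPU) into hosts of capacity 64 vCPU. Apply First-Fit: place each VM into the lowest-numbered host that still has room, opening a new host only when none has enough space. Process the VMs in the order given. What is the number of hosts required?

10

vm1 (28 vCPU) → host 1 (remaining 36 vCPU)
vm2 (60 vCPU) → host 2 (remaining 4 vCPU)
vm3 (38 vCPU) → host 3 (remaining 26 vCPU)
vm4 (24 vCPU) → host 1 (remaining 12 vCPU)
vm5 (15 vCPU) → host 3 (remaining 11 vCPU)
vm6 (60 vCPU) → host 4 (remaining 4 vCPU)
vm7 (63 vCPU) → host 5 (remaining 1 vCPU)
vm8 (55 vCPU) → host 6 (remaining 9 vCPU)
vm9 (50 vCPU) → host 7 (remaining 14 vCPU)
vm10 (38 vCPU) → host 8 (remaining 26 vCPU)
vm11 (9 vCPU) → host 1 (remaining 3 vCPU)
vm12 (61 vCPU) → host 9 (remaining 3 vCPU)
vm13 (28 vCPU) → host 10 (remaining 36 vCPU)
Final hosts: [28,24,9] [60] [38,15] [60] [63] [55] [50] [38] [61] [28].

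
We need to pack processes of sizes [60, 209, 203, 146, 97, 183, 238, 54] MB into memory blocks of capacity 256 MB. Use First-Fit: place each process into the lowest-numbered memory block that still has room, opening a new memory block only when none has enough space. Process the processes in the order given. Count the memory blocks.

6 memory blocks

Put 60 MB in memory block 1; 196 MB remain.
Put 209 MB in memory block 2; 47 MB remain.
Put 203 MB in memory block 3; 53 MB remain.
Put 146 MB in memory block 1; 50 MB remain.
Put 97 MB in memory block 4; 159 MB remain.
Put 183 MB in memory block 5; 73 MB remain.
Put 238 MB in memory block 6; 18 MB remain.
Put 54 MB in memory block 4; 105 MB remain.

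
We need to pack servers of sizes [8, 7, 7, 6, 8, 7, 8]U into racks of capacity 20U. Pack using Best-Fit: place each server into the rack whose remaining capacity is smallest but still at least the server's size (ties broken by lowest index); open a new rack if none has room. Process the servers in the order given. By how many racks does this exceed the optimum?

Best-Fit: [8,7] [7,6,7] [8,8] → 3 racks.
Total size 51U; any packing needs at least ⌈51/20⌉ = 3 racks.
So 3 is already optimal.

0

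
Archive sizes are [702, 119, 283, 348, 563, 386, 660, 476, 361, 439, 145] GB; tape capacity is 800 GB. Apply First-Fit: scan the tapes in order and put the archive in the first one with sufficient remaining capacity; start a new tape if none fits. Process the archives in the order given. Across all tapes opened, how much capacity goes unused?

1118

Put 702 GB in tape 1; 98 GB remain.
Put 119 GB in tape 2; 681 GB remain.
Put 283 GB in tape 2; 398 GB remain.
Put 348 GB in tape 2; 50 GB remain.
Put 563 GB in tape 3; 237 GB remain.
Put 386 GB in tape 4; 414 GB remain.
Put 660 GB in tape 5; 140 GB remain.
Put 476 GB in tape 6; 324 GB remain.
Put 361 GB in tape 4; 53 GB remain.
Put 439 GB in tape 7; 361 GB remain.
Put 145 GB in tape 3; 92 GB remain.
7 tapes × 800 GB = 5600 GB; used 4482 GB; unused 1118 GB.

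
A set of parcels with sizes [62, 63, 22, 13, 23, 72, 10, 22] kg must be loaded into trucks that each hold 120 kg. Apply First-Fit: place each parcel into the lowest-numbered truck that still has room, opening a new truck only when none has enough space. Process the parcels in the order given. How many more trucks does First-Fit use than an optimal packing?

0

First-Fit: [62,22,13,23] [63,10,22] [72] → 3 trucks.
Total size 287 kg; any packing needs at least ⌈287/120⌉ = 3 trucks.
So 3 is already optimal.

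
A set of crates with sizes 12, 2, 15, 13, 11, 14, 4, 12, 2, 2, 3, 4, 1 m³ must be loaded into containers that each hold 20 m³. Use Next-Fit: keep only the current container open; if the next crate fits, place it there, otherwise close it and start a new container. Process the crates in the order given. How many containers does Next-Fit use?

Put 12 m³ in container 1; 8 m³ remain.
Put 2 m³ in container 1; 6 m³ remain.
Put 15 m³ in container 2; 5 m³ remain.
Put 13 m³ in container 3; 7 m³ remain.
Put 11 m³ in container 4; 9 m³ remain.
Put 14 m³ in container 5; 6 m³ remain.
Put 4 m³ in container 5; 2 m³ remain.
Put 12 m³ in container 6; 8 m³ remain.
Put 2 m³ in container 6; 6 m³ remain.
Put 2 m³ in container 6; 4 m³ remain.
Put 3 m³ in container 6; 1 m³ remain.
Put 4 m³ in container 7; 16 m³ remain.
Put 1 m³ in container 7; 15 m³ remain.

7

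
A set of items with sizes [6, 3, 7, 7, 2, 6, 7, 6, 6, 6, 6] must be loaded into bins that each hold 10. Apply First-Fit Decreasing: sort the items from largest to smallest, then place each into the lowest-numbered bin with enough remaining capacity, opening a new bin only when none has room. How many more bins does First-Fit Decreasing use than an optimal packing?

First-Fit Decreasing: [7,3] [7,2] [7] [6] [6] [6] [6] [6] [6] → 9 bins.
9 items exceed 5 (half the capacity), and no two of those can share a bin, so at least 9 bins are needed.
So 9 is already optimal.

0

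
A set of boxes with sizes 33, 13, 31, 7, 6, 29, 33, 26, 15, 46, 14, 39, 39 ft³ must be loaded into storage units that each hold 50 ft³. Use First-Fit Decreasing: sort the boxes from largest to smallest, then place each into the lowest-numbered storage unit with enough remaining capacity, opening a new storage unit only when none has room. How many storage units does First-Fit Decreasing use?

Sorted descending: 46, 39, 39, 33, 33, 31, 29, 26, 15, 14, 13, 7, 6.
46 ft³ → storage unit 1 (remaining 4 ft³)
39 ft³ → storage unit 2 (remaining 11 ft³)
39 ft³ → storage unit 3 (remaining 11 ft³)
33 ft³ → storage unit 4 (remaining 17 ft³)
33 ft³ → storage unit 5 (remaining 17 ft³)
31 ft³ → storage unit 6 (remaining 19 ft³)
29 ft³ → storage unit 7 (remaining 21 ft³)
26 ft³ → storage unit 8 (remaining 24 ft³)
15 ft³ → storage unit 4 (remaining 2 ft³)
14 ft³ → storage unit 5 (remaining 3 ft³)
13 ft³ → storage unit 6 (remaining 6 ft³)
7 ft³ → storage unit 2 (remaining 4 ft³)
6 ft³ → storage unit 3 (remaining 5 ft³)

8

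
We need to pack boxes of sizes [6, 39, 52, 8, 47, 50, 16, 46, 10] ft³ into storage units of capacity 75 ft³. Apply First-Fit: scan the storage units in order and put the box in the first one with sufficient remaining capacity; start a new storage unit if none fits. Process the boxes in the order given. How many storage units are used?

6 ft³ → storage unit 1 (remaining 69 ft³)
39 ft³ → storage unit 1 (remaining 30 ft³)
52 ft³ → storage unit 2 (remaining 23 ft³)
8 ft³ → storage unit 1 (remaining 22 ft³)
47 ft³ → storage unit 3 (remaining 28 ft³)
50 ft³ → storage unit 4 (remaining 25 ft³)
16 ft³ → storage unit 1 (remaining 6 ft³)
46 ft³ → storage unit 5 (remaining 29 ft³)
10 ft³ → storage unit 2 (remaining 13 ft³)

5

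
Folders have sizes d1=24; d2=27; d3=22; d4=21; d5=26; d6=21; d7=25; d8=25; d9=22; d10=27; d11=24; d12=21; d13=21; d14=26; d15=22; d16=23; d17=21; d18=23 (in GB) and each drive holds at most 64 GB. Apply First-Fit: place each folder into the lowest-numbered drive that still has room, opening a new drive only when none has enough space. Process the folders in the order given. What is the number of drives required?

drive 1: place d1 (24 GB), 40 GB left
drive 1: place d2 (27 GB), 13 GB left
drive 2: place d3 (22 GB), 42 GB left
drive 2: place d4 (21 GB), 21 GB left
drive 3: place d5 (26 GB), 38 GB left
drive 2: place d6 (21 GB), 0 GB left
drive 3: place d7 (25 GB), 13 GB left
drive 4: place d8 (25 GB), 39 GB left
drive 4: place d9 (22 GB), 17 GB left
drive 5: place d10 (27 GB), 37 GB left
drive 5: place d11 (24 GB), 13 GB left
drive 6: place d12 (21 GB), 43 GB left
drive 6: place d13 (21 GB), 22 GB left
drive 7: place d14 (26 GB), 38 GB left
drive 6: place d15 (22 GB), 0 GB left
drive 7: place d16 (23 GB), 15 GB left
drive 8: place d17 (21 GB), 43 GB left
drive 8: place d18 (23 GB), 20 GB left

8 drives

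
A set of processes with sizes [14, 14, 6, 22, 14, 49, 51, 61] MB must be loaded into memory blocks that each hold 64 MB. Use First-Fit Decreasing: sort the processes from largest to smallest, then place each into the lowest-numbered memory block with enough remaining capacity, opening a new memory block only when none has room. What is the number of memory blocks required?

Sorted descending: 61, 51, 49, 22, 14, 14, 14, 6.
61 MB → memory block 1 (remaining 3 MB)
51 MB → memory block 2 (remaining 13 MB)
49 MB → memory block 3 (remaining 15 MB)
22 MB → memory block 4 (remaining 42 MB)
14 MB → memory block 3 (remaining 1 MB)
14 MB → memory block 4 (remaining 28 MB)
14 MB → memory block 4 (remaining 14 MB)
6 MB → memory block 2 (remaining 7 MB)
Final memory blocks: [61] [51,6] [49,14] [22,14,14].

4 memory blocks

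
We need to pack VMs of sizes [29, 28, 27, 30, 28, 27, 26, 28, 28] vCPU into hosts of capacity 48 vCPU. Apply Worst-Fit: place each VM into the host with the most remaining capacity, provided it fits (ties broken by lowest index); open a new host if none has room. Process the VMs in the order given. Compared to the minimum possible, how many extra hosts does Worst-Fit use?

0

Worst-Fit: [29] [28] [27] [30] [28] [27] [26] [28] [28] → 9 hosts.
9 VMs exceed 24 vCPU (half the capacity), and no two of those can share a host, so at least 9 hosts are needed.
So 9 is already optimal.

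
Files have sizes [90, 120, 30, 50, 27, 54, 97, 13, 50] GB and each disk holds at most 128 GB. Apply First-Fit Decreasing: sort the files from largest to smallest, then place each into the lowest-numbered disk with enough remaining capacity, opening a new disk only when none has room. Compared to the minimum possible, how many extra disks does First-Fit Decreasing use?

First-Fit Decreasing: [120] [97,30] [90,27] [54,50,13] [50] → 5 disks.
Total size 531 GB; any packing needs at least ⌈531/128⌉ = 5 disks.
So 5 is already optimal.

0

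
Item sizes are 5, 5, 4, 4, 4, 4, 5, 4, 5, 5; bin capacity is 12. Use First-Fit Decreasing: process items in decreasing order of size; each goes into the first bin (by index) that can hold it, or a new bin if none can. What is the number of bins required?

Sorted descending: 5, 5, 5, 5, 5, 4, 4, 4, 4, 4.
bin 1: place 5, 7 left
bin 1: place 5, 2 left
bin 2: place 5, 7 left
bin 2: place 5, 2 left
bin 3: place 5, 7 left
bin 3: place 4, 3 left
bin 4: place 4, 8 left
bin 4: place 4, 4 left
bin 4: place 4, 0 left
bin 5: place 4, 8 left
Final bins: [5,5] [5,5] [5,4] [4,4,4] [4].

5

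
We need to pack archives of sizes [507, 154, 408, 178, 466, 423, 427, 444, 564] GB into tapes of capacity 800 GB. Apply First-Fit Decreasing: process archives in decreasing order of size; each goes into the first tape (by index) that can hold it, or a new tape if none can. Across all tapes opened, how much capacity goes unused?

Sorted descending: 564, 507, 466, 444, 427, 423, 408, 178, 154.
564 GB → tape 1 (remaining 236 GB)
507 GB → tape 2 (remaining 293 GB)
466 GB → tape 3 (remaining 334 GB)
444 GB → tape 4 (remaining 356 GB)
427 GB → tape 5 (remaining 373 GB)
423 GB → tape 6 (remaining 377 GB)
408 GB → tape 7 (remaining 392 GB)
178 GB → tape 1 (remaining 58 GB)
154 GB → tape 2 (remaining 139 GB)
7 tapes × 800 GB = 5600 GB; used 3571 GB; unused 2029 GB.

2029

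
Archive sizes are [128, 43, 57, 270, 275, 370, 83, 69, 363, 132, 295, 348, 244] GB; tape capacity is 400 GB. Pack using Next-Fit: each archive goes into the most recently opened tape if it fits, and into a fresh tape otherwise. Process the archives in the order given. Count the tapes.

10

128 GB → tape 1 (remaining 272 GB)
43 GB → tape 1 (remaining 229 GB)
57 GB → tape 1 (remaining 172 GB)
270 GB → tape 2 (remaining 130 GB)
275 GB → tape 3 (remaining 125 GB)
370 GB → tape 4 (remaining 30 GB)
83 GB → tape 5 (remaining 317 GB)
69 GB → tape 5 (remaining 248 GB)
363 GB → tape 6 (remaining 37 GB)
132 GB → tape 7 (remaining 268 GB)
295 GB → tape 8 (remaining 105 GB)
348 GB → tape 9 (remaining 52 GB)
244 GB → tape 10 (remaining 156 GB)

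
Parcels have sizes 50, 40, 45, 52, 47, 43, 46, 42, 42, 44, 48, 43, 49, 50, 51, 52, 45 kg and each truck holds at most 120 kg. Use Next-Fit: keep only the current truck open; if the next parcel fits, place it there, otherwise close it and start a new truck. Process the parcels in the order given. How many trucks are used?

9 trucks

50 kg → truck 1 (remaining 70 kg)
40 kg → truck 1 (remaining 30 kg)
45 kg → truck 2 (remaining 75 kg)
52 kg → truck 2 (remaining 23 kg)
47 kg → truck 3 (remaining 73 kg)
43 kg → truck 3 (remaining 30 kg)
46 kg → truck 4 (remaining 74 kg)
42 kg → truck 4 (remaining 32 kg)
42 kg → truck 5 (remaining 78 kg)
44 kg → truck 5 (remaining 34 kg)
48 kg → truck 6 (remaining 72 kg)
43 kg → truck 6 (remaining 29 kg)
49 kg → truck 7 (remaining 71 kg)
50 kg → truck 7 (remaining 21 kg)
51 kg → truck 8 (remaining 69 kg)
52 kg → truck 8 (remaining 17 kg)
45 kg → truck 9 (remaining 75 kg)
Final trucks: [50,40] [45,52] [47,43] [46,42] [42,44] [48,43] [49,50] [51,52] [45].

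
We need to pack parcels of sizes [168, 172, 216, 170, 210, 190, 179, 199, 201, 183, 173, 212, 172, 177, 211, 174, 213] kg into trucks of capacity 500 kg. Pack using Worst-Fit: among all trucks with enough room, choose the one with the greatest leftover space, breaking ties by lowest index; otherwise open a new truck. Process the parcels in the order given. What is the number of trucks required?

9 trucks

truck 1: place 168 kg, 332 kg left
truck 1: place 172 kg, 160 kg left
truck 2: place 216 kg, 284 kg left
truck 2: place 170 kg, 114 kg left
truck 3: place 210 kg, 290 kg left
truck 3: place 190 kg, 100 kg left
truck 4: place 179 kg, 321 kg left
truck 4: place 199 kg, 122 kg left
truck 5: place 201 kg, 299 kg left
truck 5: place 183 kg, 116 kg left
truck 6: place 173 kg, 327 kg left
truck 6: place 212 kg, 115 kg left
truck 7: place 172 kg, 328 kg left
truck 7: place 177 kg, 151 kg left
truck 8: place 211 kg, 289 kg left
truck 8: place 174 kg, 115 kg left
truck 9: place 213 kg, 287 kg left
Final trucks: [168,172] [216,170] [210,190] [179,199] [201,183] [173,212] [172,177] [211,174] [213].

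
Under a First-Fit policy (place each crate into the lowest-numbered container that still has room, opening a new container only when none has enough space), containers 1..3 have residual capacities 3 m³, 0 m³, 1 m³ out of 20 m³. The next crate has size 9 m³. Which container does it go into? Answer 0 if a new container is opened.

0

No container has ≥ 9 m³ free, so a new container is opened.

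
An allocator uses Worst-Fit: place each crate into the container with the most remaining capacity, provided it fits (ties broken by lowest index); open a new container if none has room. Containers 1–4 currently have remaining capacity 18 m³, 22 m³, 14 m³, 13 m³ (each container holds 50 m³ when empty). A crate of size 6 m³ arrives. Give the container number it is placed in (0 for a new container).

Containers with room: container 1 (18 m³), container 2 (22 m³), container 3 (14 m³), container 4 (13 m³).
Most room is container 2 with 22 m³ free.

2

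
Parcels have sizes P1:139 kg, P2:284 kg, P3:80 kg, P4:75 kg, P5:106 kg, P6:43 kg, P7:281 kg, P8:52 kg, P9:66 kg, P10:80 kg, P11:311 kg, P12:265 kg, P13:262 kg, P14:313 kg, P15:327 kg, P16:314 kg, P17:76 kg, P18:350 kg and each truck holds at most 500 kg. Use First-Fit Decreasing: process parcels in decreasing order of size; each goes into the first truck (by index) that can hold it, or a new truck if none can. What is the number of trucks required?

Sorted descending: 350, 327, 314, 313, 311, 284, 281, 265, 262, 139, 106, 80, 80, 76, 75, 66, 52, 43.
truck 1: place 350 kg, 150 kg left
truck 2: place 327 kg, 173 kg left
truck 3: place 314 kg, 186 kg left
truck 4: place 313 kg, 187 kg left
truck 5: place 311 kg, 189 kg left
truck 6: place 284 kg, 216 kg left
truck 7: place 281 kg, 219 kg left
truck 8: place 265 kg, 235 kg left
truck 9: place 262 kg, 238 kg left
truck 1: place 139 kg, 11 kg left
truck 2: place 106 kg, 67 kg left
truck 3: place 80 kg, 106 kg left
truck 3: place 80 kg, 26 kg left
truck 4: place 76 kg, 111 kg left
truck 4: place 75 kg, 36 kg left
truck 2: place 66 kg, 1 kg left
truck 5: place 52 kg, 137 kg left
truck 5: place 43 kg, 94 kg left

9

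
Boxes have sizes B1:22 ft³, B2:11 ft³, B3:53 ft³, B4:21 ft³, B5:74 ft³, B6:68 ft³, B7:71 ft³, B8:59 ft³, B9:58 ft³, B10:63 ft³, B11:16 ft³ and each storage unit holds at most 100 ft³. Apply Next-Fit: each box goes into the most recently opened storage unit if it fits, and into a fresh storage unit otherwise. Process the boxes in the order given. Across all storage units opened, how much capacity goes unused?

Put B1 (22 ft³) in storage unit 1; 78 ft³ remain.
Put B2 (11 ft³) in storage unit 1; 67 ft³ remain.
Put B3 (53 ft³) in storage unit 1; 14 ft³ remain.
Put B4 (21 ft³) in storage unit 2; 79 ft³ remain.
Put B5 (74 ft³) in storage unit 2; 5 ft³ remain.
Put B6 (68 ft³) in storage unit 3; 32 ft³ remain.
Put B7 (71 ft³) in storage unit 4; 29 ft³ remain.
Put B8 (59 ft³) in storage unit 5; 41 ft³ remain.
Put B9 (58 ft³) in storage unit 6; 42 ft³ remain.
Put B10 (63 ft³) in storage unit 7; 37 ft³ remain.
Put B11 (16 ft³) in storage unit 7; 21 ft³ remain.
7 storage units × 100 ft³ = 700 ft³; used 516 ft³; unused 184 ft³.

184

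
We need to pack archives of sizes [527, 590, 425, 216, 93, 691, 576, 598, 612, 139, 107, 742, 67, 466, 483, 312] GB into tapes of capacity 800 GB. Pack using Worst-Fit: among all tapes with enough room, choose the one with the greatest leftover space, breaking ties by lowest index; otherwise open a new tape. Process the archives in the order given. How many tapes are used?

10

527 GB → tape 1 (remaining 273 GB)
590 GB → tape 2 (remaining 210 GB)
425 GB → tape 3 (remaining 375 GB)
216 GB → tape 3 (remaining 159 GB)
93 GB → tape 1 (remaining 180 GB)
691 GB → tape 4 (remaining 109 GB)
576 GB → tape 5 (remaining 224 GB)
598 GB → tape 6 (remaining 202 GB)
612 GB → tape 7 (remaining 188 GB)
139 GB → tape 5 (remaining 85 GB)
107 GB → tape 2 (remaining 103 GB)
742 GB → tape 8 (remaining 58 GB)
67 GB → tape 6 (remaining 135 GB)
466 GB → tape 9 (remaining 334 GB)
483 GB → tape 10 (remaining 317 GB)
312 GB → tape 9 (remaining 22 GB)
Final tapes: [527,93] [590,107] [425,216] [691] [576,139] [598,67] [612] [742] [466,312] [483].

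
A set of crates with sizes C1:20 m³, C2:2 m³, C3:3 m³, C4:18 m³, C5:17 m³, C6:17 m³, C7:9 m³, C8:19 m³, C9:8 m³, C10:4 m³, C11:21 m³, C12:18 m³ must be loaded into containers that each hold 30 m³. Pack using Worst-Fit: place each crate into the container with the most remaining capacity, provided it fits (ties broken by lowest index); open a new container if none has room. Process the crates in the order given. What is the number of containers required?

C1 (20 m³) → container 1 (remaining 10 m³)
C2 (2 m³) → container 1 (remaining 8 m³)
C3 (3 m³) → container 1 (remaining 5 m³)
C4 (18 m³) → container 2 (remaining 12 m³)
C5 (17 m³) → container 3 (remaining 13 m³)
C6 (17 m³) → container 4 (remaining 13 m³)
C7 (9 m³) → container 3 (remaining 4 m³)
C8 (19 m³) → container 5 (remaining 11 m³)
C9 (8 m³) → container 4 (remaining 5 m³)
C10 (4 m³) → container 2 (remaining 8 m³)
C11 (21 m³) → container 6 (remaining 9 m³)
C12 (18 m³) → container 7 (remaining 12 m³)
Final containers: [20,2,3] [18,4] [17,9] [17,8] [19] [21] [18].

7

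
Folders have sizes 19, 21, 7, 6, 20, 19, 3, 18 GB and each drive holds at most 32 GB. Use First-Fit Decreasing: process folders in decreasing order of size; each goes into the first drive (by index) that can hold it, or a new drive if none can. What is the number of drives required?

Sorted descending: 21, 20, 19, 19, 18, 7, 6, 3.
Put 21 GB in drive 1; 11 GB remain.
Put 20 GB in drive 2; 12 GB remain.
Put 19 GB in drive 3; 13 GB remain.
Put 19 GB in drive 4; 13 GB remain.
Put 18 GB in drive 5; 14 GB remain.
Put 7 GB in drive 1; 4 GB remain.
Put 6 GB in drive 2; 6 GB remain.
Put 3 GB in drive 1; 1 GB remain.
Final drives: [21,7,3] [20,6] [19] [19] [18].

5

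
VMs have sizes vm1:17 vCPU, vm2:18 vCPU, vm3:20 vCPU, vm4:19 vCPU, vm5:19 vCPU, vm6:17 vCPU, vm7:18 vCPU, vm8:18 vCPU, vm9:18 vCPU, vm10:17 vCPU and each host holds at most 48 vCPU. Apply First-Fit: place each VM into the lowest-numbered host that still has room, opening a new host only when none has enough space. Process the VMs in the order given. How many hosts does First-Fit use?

5 hosts

vm1 (17 vCPU) → host 1 (remaining 31 vCPU)
vm2 (18 vCPU) → host 1 (remaining 13 vCPU)
vm3 (20 vCPU) → host 2 (remaining 28 vCPU)
vm4 (19 vCPU) → host 2 (remaining 9 vCPU)
vm5 (19 vCPU) → host 3 (remaining 29 vCPU)
vm6 (17 vCPU) → host 3 (remaining 12 vCPU)
vm7 (18 vCPU) → host 4 (remaining 30 vCPU)
vm8 (18 vCPU) → host 4 (remaining 12 vCPU)
vm9 (18 vCPU) → host 5 (remaining 30 vCPU)
vm10 (17 vCPU) → host 5 (remaining 13 vCPU)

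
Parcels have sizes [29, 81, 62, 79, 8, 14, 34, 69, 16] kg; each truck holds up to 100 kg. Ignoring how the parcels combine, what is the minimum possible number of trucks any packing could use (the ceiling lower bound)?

4

Total size = 29 + 81 + 62 + 79 + 8 + 14 + 34 + 69 + 16 = 392 kg.
⌈392 / 100⌉ = 4.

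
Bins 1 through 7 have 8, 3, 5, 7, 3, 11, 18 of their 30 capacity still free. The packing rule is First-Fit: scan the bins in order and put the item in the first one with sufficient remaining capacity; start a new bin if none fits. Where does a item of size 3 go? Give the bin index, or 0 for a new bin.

1

Bins with room: bin 1 (8), bin 2 (3), bin 3 (5), bin 4 (7), bin 5 (3), bin 6 (11), bin 7 (18).
The first with room is bin 1.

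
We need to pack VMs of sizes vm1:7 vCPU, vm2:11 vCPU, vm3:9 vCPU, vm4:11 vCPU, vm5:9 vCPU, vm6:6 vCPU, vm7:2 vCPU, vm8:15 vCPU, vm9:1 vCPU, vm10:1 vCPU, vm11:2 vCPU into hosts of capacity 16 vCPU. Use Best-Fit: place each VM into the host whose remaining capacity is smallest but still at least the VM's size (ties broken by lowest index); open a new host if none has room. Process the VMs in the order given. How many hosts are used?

vm1 (7 vCPU) → host 1 (remaining 9 vCPU)
vm2 (11 vCPU) → host 2 (remaining 5 vCPU)
vm3 (9 vCPU) → host 1 (remaining 0 vCPU)
vm4 (11 vCPU) → host 3 (remaining 5 vCPU)
vm5 (9 vCPU) → host 4 (remaining 7 vCPU)
vm6 (6 vCPU) → host 4 (remaining 1 vCPU)
vm7 (2 vCPU) → host 2 (remaining 3 vCPU)
vm8 (15 vCPU) → host 5 (remaining 1 vCPU)
vm9 (1 vCPU) → host 4 (remaining 0 vCPU)
vm10 (1 vCPU) → host 5 (remaining 0 vCPU)
vm11 (2 vCPU) → host 2 (remaining 1 vCPU)
Final hosts: [7,9] [11,2,2] [11] [9,6,1] [15,1].

5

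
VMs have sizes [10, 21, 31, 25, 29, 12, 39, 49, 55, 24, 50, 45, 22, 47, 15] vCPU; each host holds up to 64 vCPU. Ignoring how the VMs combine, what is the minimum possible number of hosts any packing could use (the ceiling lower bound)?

8 hosts

Total size = 10 + 21 + 31 + 25 + 29 + 12 + 39 + 49 + 55 + 24 + 50 + 45 + 22 + 47 + 15 = 474 vCPU.
⌈474 / 64⌉ = 8.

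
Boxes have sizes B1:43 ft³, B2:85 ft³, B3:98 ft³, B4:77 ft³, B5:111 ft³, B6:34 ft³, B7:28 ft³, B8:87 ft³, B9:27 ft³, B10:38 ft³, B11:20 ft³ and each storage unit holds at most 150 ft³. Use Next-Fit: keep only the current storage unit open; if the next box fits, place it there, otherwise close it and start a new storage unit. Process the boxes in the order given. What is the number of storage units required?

B1 (43 ft³) → storage unit 1 (remaining 107 ft³)
B2 (85 ft³) → storage unit 1 (remaining 22 ft³)
B3 (98 ft³) → storage unit 2 (remaining 52 ft³)
B4 (77 ft³) → storage unit 3 (remaining 73 ft³)
B5 (111 ft³) → storage unit 4 (remaining 39 ft³)
B6 (34 ft³) → storage unit 4 (remaining 5 ft³)
B7 (28 ft³) → storage unit 5 (remaining 122 ft³)
B8 (87 ft³) → storage unit 5 (remaining 35 ft³)
B9 (27 ft³) → storage unit 5 (remaining 8 ft³)
B10 (38 ft³) → storage unit 6 (remaining 112 ft³)
B11 (20 ft³) → storage unit 6 (remaining 92 ft³)
Final storage units: [43,85] [98] [77] [111,34] [28,87,27] [38,20].

6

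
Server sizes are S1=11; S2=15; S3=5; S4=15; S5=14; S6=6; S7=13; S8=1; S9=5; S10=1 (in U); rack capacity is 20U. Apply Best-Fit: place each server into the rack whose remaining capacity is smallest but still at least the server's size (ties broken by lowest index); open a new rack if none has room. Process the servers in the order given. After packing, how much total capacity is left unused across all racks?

14

Put S1 (11U) in rack 1; 9U remain.
Put S2 (15U) in rack 2; 5U remain.
Put S3 (5U) in rack 2; 0U remain.
Put S4 (15U) in rack 3; 5U remain.
Put S5 (14U) in rack 4; 6U remain.
Put S6 (6U) in rack 4; 0U remain.
Put S7 (13U) in rack 5; 7U remain.
Put S8 (1U) in rack 3; 4U remain.
Put S9 (5U) in rack 5; 2U remain.
Put S10 (1U) in rack 5; 1U remain.
5 racks × 20U = 100U; used 86U; unused 14U.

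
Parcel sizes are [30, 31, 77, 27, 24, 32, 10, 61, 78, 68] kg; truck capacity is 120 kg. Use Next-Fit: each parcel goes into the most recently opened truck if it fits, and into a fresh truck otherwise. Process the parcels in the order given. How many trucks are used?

6

truck 1: place 30 kg, 90 kg left
truck 1: place 31 kg, 59 kg left
truck 2: place 77 kg, 43 kg left
truck 2: place 27 kg, 16 kg left
truck 3: place 24 kg, 96 kg left
truck 3: place 32 kg, 64 kg left
truck 3: place 10 kg, 54 kg left
truck 4: place 61 kg, 59 kg left
truck 5: place 78 kg, 42 kg left
truck 6: place 68 kg, 52 kg left
Final trucks: [30,31] [77,27] [24,32,10] [61] [78] [68].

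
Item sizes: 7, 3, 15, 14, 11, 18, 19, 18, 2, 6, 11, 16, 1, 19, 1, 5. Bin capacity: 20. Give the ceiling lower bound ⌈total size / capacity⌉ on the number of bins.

Total size = 7 + 3 + 15 + 14 + 11 + 18 + 19 + 18 + 2 + 6 + 11 + 16 + 1 + 19 + 1 + 5 = 166.
⌈166 / 20⌉ = 9.

9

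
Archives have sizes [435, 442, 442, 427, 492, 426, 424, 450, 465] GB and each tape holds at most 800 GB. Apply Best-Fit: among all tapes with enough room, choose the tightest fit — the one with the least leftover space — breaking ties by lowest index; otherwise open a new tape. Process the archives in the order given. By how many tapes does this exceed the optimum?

Best-Fit: [435] [442] [442] [427] [492] [426] [424] [450] [465] → 9 tapes.
9 archives exceed 400 GB (half the capacity), and no two of those can share a tape, so at least 9 tapes are needed.
So 9 is already optimal.

0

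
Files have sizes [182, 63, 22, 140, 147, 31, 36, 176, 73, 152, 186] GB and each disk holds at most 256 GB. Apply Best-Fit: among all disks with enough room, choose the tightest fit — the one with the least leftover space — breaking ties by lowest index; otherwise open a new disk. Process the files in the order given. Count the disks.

6

disk 1: place 182 GB, 74 GB left
disk 1: place 63 GB, 11 GB left
disk 2: place 22 GB, 234 GB left
disk 2: place 140 GB, 94 GB left
disk 3: place 147 GB, 109 GB left
disk 2: place 31 GB, 63 GB left
disk 2: place 36 GB, 27 GB left
disk 4: place 176 GB, 80 GB left
disk 4: place 73 GB, 7 GB left
disk 5: place 152 GB, 104 GB left
disk 6: place 186 GB, 70 GB left
Final disks: [182,63] [22,140,31,36] [147] [176,73] [152] [186].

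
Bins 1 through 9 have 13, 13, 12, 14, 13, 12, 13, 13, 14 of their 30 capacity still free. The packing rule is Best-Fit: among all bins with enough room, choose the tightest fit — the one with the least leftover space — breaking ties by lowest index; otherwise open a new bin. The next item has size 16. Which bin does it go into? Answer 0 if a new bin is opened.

No bin has ≥ 16 free, so a new bin is opened.

0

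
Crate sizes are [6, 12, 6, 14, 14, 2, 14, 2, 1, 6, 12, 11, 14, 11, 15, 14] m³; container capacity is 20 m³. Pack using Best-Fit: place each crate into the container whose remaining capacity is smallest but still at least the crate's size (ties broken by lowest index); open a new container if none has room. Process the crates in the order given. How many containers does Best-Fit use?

10

Put 6 m³ in container 1; 14 m³ remain.
Put 12 m³ in container 1; 2 m³ remain.
Put 6 m³ in container 2; 14 m³ remain.
Put 14 m³ in container 2; 0 m³ remain.
Put 14 m³ in container 3; 6 m³ remain.
Put 2 m³ in container 1; 0 m³ remain.
Put 14 m³ in container 4; 6 m³ remain.
Put 2 m³ in container 3; 4 m³ remain.
Put 1 m³ in container 3; 3 m³ remain.
Put 6 m³ in container 4; 0 m³ remain.
Put 12 m³ in container 5; 8 m³ remain.
Put 11 m³ in container 6; 9 m³ remain.
Put 14 m³ in container 7; 6 m³ remain.
Put 11 m³ in container 8; 9 m³ remain.
Put 15 m³ in container 9; 5 m³ remain.
Put 14 m³ in container 10; 6 m³ remain.
Final containers: [6,12,2] [6,14] [14,2,1] [14,6] [12] [11] [14] [11] [15] [14].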